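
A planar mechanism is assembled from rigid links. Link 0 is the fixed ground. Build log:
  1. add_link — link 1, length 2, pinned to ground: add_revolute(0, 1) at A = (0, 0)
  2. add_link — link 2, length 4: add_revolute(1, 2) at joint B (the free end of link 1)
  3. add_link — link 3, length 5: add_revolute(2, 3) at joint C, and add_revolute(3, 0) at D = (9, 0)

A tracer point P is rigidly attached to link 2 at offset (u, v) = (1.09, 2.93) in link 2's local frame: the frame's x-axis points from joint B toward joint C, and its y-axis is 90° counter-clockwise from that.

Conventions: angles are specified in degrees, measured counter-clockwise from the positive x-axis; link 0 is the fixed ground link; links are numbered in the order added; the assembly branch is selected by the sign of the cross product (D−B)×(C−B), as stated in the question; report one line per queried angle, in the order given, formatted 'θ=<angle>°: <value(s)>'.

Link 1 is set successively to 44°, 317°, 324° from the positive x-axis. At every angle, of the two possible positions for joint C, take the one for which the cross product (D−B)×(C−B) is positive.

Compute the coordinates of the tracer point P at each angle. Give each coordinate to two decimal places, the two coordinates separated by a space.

A=(0,0), D=(9.00,0)
θ=44°: B = A + 2.00·(cos44°, sin44°) = (1.4387, 1.3893)
θ=44°: |BD| = 7.6879
θ=44°: circle(B,4.00) ∩ circle(D,5.00): a=3.2586, h=2.3198
θ=44°:   candidates: C₊=(5.0629,3.0820) cross=17.834; C₋=(4.2244,-1.4812) cross=-17.834
θ=44°:   branch + wants cross > 0 → take C=(5.0629,3.0820) (cross=17.834)
θ=44°: ex = (C−B)/|BC| = (0.9060,0.4232); ey = (-0.4232,0.9060)
θ=44°: P = B + 1.09·ex + 2.93·ey = (1.1864,4.5053)
θ=317°: B = A + 2.00·(cos317°, sin317°) = (1.4627, -1.3640)
θ=317°: |BD| = 7.6597
θ=317°: circle(B,4.00) ∩ circle(D,5.00): a=3.2424, h=2.3424
θ=317°:   candidates: C₊=(4.2361,1.5184) cross=17.942; C₋=(5.0704,-3.0916) cross=-17.942
θ=317°:   branch + wants cross > 0 → take C=(4.2361,1.5184) (cross=17.942)
θ=317°: ex = (C−B)/|BC| = (0.6934,0.7206); ey = (-0.7206,0.6934)
θ=317°: P = B + 1.09·ex + 2.93·ey = (0.1071,1.4530)
θ=324°: B = A + 2.00·(cos324°, sin324°) = (1.6180, -1.1756)
θ=324°: |BD| = 7.4750
θ=324°: circle(B,4.00) ∩ circle(D,5.00): a=3.1355, h=2.4837
θ=324°:   candidates: C₊=(4.3239,1.7703) cross=18.566; C₋=(5.1051,-3.1352) cross=-18.566
θ=324°:   branch + wants cross > 0 → take C=(4.3239,1.7703) (cross=18.566)
θ=324°: ex = (C−B)/|BC| = (0.6765,0.7365); ey = (-0.7365,0.6765)
θ=324°: P = B + 1.09·ex + 2.93·ey = (0.1975,1.6092)

θ=44°: 1.19 4.51
θ=317°: 0.11 1.45
θ=324°: 0.20 1.61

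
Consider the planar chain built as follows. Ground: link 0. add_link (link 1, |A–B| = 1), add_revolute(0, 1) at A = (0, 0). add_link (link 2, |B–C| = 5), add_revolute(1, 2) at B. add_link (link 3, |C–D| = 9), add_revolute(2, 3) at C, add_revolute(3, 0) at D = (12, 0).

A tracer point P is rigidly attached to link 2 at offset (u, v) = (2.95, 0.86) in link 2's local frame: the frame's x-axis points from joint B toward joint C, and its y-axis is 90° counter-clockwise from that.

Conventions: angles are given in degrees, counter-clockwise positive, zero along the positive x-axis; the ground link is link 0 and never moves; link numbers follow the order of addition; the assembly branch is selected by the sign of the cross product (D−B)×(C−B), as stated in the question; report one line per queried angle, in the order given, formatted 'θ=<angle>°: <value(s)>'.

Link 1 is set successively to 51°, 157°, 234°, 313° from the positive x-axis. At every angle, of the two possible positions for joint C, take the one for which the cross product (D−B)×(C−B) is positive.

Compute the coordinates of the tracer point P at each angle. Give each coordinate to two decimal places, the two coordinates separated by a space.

A=(0,0), D=(12.00,0)
θ=51°: B = A + 1.00·(cos51°, sin51°) = (0.6293, 0.7771)
θ=51°: |BD| = 11.3972
θ=51°: circle(B,5.00) ∩ circle(D,9.00): a=3.2419, h=3.8066
θ=51°:   candidates: C₊=(4.1232,4.3538) cross=43.385; C₋=(3.6041,-3.2417) cross=-43.385
θ=51°:   branch + wants cross > 0 → take C=(4.1232,4.3538) (cross=43.385)
θ=51°: ex = (C−B)/|BC| = (0.6988,0.7153); ey = (-0.7153,0.6988)
θ=51°: P = B + 2.95·ex + 0.86·ey = (2.0755,3.4883)
θ=157°: B = A + 1.00·(cos157°, sin157°) = (-0.9205, 0.3907)
θ=157°: |BD| = 12.9264
θ=157°: circle(B,5.00) ∩ circle(D,9.00): a=4.2971, h=2.5564
θ=157°:   candidates: C₊=(3.4519,2.8160) cross=33.044; C₋=(3.2974,-2.2943) cross=-33.044
θ=157°:   branch + wants cross > 0 → take C=(3.4519,2.8160) (cross=33.044)
θ=157°: ex = (C−B)/|BC| = (0.8745,0.4851); ey = (-0.4851,0.8745)
θ=157°: P = B + 2.95·ex + 0.86·ey = (1.2421,2.5737)
θ=234°: B = A + 1.00·(cos234°, sin234°) = (-0.5878, -0.8090)
θ=234°: |BD| = 12.6138
θ=234°: circle(B,5.00) ∩ circle(D,9.00): a=4.0871, h=2.8802
θ=234°:   candidates: C₊=(3.3061,2.3274) cross=36.331; C₋=(3.6756,-3.4212) cross=-36.331
θ=234°:   branch + wants cross > 0 → take C=(3.3061,2.3274) (cross=36.331)
θ=234°: ex = (C−B)/|BC| = (0.7788,0.6273); ey = (-0.6273,0.7788)
θ=234°: P = B + 2.95·ex + 0.86·ey = (1.1702,1.7112)
θ=313°: B = A + 1.00·(cos313°, sin313°) = (0.6820, -0.7314)
θ=313°: |BD| = 11.3416
θ=313°: circle(B,5.00) ∩ circle(D,9.00): a=3.2020, h=3.8402
θ=313°:   candidates: C₊=(3.6297,3.3073) cross=43.554; C₋=(4.1250,-4.3571) cross=-43.554
θ=313°:   branch + wants cross > 0 → take C=(3.6297,3.3073) (cross=43.554)
θ=313°: ex = (C−B)/|BC| = (0.5895,0.8077); ey = (-0.8077,0.5895)
θ=313°: P = B + 2.95·ex + 0.86·ey = (1.7265,2.1585)

θ=51°: 2.08 3.49
θ=157°: 1.24 2.57
θ=234°: 1.17 1.71
θ=313°: 1.73 2.16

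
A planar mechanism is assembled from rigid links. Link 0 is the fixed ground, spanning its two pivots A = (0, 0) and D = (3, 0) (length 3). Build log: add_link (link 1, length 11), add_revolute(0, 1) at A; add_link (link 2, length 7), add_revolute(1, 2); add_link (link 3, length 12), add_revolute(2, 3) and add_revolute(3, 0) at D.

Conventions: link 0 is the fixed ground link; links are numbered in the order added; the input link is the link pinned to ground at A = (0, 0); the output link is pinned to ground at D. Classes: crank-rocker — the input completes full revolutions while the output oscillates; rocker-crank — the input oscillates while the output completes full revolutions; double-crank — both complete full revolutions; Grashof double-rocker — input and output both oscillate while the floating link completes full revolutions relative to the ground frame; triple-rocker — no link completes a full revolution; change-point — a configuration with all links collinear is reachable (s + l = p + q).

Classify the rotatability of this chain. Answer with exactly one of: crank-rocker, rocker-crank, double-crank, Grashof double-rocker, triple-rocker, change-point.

lengths: ground=3, input=11, coupler=7, output=12
sorted: s=3 (shortest), l=12 (longest), p+q=18
s + l = 15 vs p + q = 18
s + l < p + q (Grashof) with shortest = ground link → double-crank

double-crank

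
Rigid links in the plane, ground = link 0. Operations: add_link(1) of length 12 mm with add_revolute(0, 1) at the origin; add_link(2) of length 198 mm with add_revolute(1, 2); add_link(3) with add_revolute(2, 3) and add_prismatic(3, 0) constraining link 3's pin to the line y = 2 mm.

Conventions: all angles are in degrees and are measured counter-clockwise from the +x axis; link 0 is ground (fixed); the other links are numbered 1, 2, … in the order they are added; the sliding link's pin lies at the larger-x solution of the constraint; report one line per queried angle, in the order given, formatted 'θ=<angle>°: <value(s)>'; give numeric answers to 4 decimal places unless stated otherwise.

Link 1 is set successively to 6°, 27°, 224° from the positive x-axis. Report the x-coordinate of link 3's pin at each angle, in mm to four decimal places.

geometry: r = 12 mm, L = 198 mm, e = 2 mm
θ=6°: crank pin P = (r cos θ, r sin θ) = (11.934263, 1.254342)
θ=6°: h = r sin θ − e = 1.254342 − 2 = -0.745658
θ=6°: x = r cos θ + √(L² − h²) = 11.934263 + 197.998596 = 209.932859
θ=27°: crank pin P = (r cos θ, r sin θ) = (10.692078, 5.447886)
θ=27°: h = r sin θ − e = 5.447886 − 2 = 3.447886
θ=27°: x = r cos θ + √(L² − h²) = 10.692078 + 197.969978 = 208.662056
θ=224°: crank pin P = (r cos θ, r sin θ) = (-8.632078, -8.335900)
θ=224°: h = r sin θ − e = -8.335900 − 2 = -10.335900
θ=224°: x = r cos θ + √(L² − h²) = -8.632078 + 197.730041 = 189.097964

θ=6°: 209.9329
θ=27°: 208.6621
θ=224°: 189.0980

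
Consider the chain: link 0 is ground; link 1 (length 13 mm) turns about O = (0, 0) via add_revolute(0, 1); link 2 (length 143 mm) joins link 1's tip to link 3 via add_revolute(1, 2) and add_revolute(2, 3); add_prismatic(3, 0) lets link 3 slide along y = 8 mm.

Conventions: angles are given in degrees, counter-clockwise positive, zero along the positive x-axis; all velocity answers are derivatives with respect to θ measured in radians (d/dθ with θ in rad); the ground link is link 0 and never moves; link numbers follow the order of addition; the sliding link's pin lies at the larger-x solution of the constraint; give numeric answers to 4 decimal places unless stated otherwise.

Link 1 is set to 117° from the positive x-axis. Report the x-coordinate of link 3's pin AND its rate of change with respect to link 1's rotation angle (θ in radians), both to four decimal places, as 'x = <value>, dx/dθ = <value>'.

geometry: r = 13 mm, L = 143 mm, e = 8 mm
crank pin P = (r cos θ, r sin θ) = (-5.901876, 11.583085)
h = r sin θ − e = 11.583085 − 8 = 3.583085
x = r cos θ + √(L² − h²) = -5.901876 + 142.955103 = 137.053227
dx/dθ = −r sin θ − h·r cos θ/√(L² − h²) (θ in radians; h = 3.583085) = -11.435158

x = 137.0532, dx/dθ = -11.4352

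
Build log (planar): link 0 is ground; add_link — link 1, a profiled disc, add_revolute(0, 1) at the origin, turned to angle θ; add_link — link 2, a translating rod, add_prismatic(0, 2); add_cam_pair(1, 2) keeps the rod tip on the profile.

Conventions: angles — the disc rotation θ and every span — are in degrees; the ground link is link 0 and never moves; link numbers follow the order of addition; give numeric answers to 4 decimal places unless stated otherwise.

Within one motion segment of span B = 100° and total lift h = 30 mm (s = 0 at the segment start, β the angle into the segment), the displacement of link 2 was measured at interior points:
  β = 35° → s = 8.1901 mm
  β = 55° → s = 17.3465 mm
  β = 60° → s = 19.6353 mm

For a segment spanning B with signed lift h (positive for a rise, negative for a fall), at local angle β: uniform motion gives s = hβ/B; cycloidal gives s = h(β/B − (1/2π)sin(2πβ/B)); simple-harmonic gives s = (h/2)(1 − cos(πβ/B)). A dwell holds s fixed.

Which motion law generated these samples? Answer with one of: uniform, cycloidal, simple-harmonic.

candidates at β/B = r: uniform s = h·r (linear in β); cycloidal s = h·(r − sin(2πr)/(2π)); simple-harmonic s = (h/2)(1 − cos(πr))
β=35°: printed 8.1901 | uniform 10.5000, cycloidal 6.6372, simple-harmonic 8.1901
β=55°: printed 17.3465 | uniform 16.5000, cycloidal 17.9754, simple-harmonic 17.3465
β=60°: printed 19.6353 | uniform 18.0000, cycloidal 20.8065, simple-harmonic 19.6353
only one law matches every sample → simple-harmonic

simple-harmonic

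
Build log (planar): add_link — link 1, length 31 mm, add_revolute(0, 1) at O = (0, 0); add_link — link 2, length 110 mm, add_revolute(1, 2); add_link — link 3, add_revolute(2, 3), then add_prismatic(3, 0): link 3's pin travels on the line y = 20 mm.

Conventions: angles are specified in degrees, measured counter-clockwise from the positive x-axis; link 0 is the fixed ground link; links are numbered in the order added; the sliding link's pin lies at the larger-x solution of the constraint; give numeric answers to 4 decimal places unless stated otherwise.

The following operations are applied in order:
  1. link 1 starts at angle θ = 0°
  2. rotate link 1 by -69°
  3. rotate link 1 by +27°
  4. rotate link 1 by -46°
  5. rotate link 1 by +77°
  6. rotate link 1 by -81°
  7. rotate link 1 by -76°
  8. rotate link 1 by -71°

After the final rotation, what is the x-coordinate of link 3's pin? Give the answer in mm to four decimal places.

geometry: r = 31 mm, L = 110 mm, e = 20 mm; θ starts at 0°
rotate link 1 by -69°: θ ← 0° -69° = -69°
rotate link 1 by +27°: θ ← -69° +27° = -42°
rotate link 1 by -46°: θ ← -42° -46° = -88°
rotate link 1 by +77°: θ ← -88° +77° = -11°
rotate link 1 by -81°: θ ← -11° -81° = -92°
rotate link 1 by -76°: θ ← -92° -76° = -168°
rotate link 1 by -71°: θ ← -168° -71° = -239°
crank pin P = (r cos θ, r sin θ) = (-15.966180, 26.572186)
h = r sin θ − e = 26.572186 − 20 = 6.572186
x = r cos θ + √(L² − h²) = -15.966180 + 109.803490 = 93.837309

93.8373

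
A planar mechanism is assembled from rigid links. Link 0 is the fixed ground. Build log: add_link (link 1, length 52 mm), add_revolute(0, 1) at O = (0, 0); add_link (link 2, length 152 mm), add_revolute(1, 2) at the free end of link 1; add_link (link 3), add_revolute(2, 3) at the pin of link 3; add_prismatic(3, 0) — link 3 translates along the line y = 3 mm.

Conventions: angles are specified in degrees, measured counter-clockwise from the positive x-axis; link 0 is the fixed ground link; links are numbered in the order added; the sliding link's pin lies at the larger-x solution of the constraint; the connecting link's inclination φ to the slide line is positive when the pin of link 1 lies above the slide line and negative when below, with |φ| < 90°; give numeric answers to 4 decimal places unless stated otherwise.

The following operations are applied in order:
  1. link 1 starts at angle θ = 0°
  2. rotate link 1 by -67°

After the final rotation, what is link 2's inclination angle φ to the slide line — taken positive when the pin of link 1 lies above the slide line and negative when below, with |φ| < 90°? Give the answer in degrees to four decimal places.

geometry: r = 52 mm, L = 152 mm, e = 3 mm; θ starts at 0°
rotate link 1 by -67°: θ ← 0° -67° = -67°
h = r sin θ − e = -47.866252 − 3 = -50.866252
sin φ = h / L = -50.866252 / 152 = -0.33464640
φ = arcsin(-0.33464640) = -19.551037°

-19.5510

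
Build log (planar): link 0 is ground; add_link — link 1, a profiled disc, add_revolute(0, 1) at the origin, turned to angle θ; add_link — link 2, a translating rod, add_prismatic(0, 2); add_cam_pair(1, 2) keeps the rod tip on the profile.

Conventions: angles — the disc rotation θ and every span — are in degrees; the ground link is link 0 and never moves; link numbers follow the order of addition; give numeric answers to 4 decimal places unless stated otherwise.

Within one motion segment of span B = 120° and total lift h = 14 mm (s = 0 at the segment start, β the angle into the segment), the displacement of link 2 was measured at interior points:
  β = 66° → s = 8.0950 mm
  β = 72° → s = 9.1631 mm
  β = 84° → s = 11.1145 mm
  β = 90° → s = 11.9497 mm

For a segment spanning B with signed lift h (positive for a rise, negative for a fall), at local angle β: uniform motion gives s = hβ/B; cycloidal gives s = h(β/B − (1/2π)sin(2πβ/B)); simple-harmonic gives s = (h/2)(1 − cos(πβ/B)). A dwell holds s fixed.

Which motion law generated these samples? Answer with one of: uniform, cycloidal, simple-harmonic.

candidates at β/B = r: uniform s = h·r (linear in β); cycloidal s = h·(r − sin(2πr)/(2π)); simple-harmonic s = (h/2)(1 − cos(πr))
β=66°: printed 8.0950 | uniform 7.7000, cycloidal 8.3885, simple-harmonic 8.0950
β=72°: printed 9.1631 | uniform 8.4000, cycloidal 9.7097, simple-harmonic 9.1631
β=84°: printed 11.1145 | uniform 9.8000, cycloidal 11.9191, simple-harmonic 11.1145
β=90°: printed 11.9497 | uniform 10.5000, cycloidal 12.7282, simple-harmonic 11.9497
only one law matches every sample → simple-harmonic

simple-harmonic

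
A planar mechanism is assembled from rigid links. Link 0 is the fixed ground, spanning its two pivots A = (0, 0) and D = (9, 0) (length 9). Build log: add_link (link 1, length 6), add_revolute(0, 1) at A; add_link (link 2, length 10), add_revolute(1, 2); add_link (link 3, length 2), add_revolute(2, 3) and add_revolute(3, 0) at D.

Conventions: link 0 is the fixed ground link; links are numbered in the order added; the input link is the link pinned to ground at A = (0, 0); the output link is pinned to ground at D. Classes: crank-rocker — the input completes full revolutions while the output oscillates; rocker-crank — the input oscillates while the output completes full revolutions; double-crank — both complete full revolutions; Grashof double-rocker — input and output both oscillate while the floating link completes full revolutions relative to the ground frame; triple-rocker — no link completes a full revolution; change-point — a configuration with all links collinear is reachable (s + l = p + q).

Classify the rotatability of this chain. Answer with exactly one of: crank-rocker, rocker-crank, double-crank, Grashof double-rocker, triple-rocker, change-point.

lengths: ground=9, input=6, coupler=10, output=2
sorted: s=2 (shortest), l=10 (longest), p+q=15
s + l = 12 vs p + q = 15
s + l < p + q (Grashof) with shortest = output link → rocker-crank

rocker-crank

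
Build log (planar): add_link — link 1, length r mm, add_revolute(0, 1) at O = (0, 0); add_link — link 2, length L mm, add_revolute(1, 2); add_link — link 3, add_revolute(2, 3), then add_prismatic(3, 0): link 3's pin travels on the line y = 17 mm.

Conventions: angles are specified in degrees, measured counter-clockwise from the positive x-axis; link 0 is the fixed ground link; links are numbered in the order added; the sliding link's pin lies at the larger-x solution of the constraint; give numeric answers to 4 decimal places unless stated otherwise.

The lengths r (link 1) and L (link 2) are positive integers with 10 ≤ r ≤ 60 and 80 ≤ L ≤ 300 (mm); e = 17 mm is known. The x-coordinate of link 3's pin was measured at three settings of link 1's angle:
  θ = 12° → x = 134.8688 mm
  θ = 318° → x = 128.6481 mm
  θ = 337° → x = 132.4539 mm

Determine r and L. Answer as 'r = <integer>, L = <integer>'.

constraint per measurement: (x − r cos θ)² + (r sin θ − e)² = L²
subtracting the θ₁ and θ₂ equations cancels the r² and L² terms:
r = (x₁² − x₂²) / (2[(x₁cos θ₁ + e sin θ₁) − (x₂cos θ₂ + e sin θ₂)]) = 15.9999 → r = 16
L² = (x₁ − r cos θ₁)² + (r sin θ₁ − e)² = 14399.9983 → L = 120.0000 → L = 120
check at θ₃=337°: x = 132.4539 (printed 132.4539) ✓

r = 16, L = 120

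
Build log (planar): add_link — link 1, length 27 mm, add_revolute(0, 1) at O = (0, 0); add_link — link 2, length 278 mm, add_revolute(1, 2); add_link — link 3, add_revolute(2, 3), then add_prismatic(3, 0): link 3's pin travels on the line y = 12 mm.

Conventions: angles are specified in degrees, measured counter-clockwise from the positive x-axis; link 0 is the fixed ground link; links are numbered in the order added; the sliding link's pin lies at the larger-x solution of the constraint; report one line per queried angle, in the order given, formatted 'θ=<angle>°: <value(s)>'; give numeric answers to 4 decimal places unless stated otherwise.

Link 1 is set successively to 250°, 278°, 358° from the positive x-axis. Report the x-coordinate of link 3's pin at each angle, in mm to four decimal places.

geometry: r = 27 mm, L = 278 mm, e = 12 mm
θ=250°: crank pin P = (r cos θ, r sin θ) = (-9.234544, -25.371701)
θ=250°: h = r sin θ − e = -25.371701 − 12 = -37.371701
θ=250°: x = r cos θ + √(L² − h²) = -9.234544 + 275.476598 = 266.242054
θ=278°: crank pin P = (r cos θ, r sin θ) = (3.757674, -26.737238)
θ=278°: h = r sin θ − e = -26.737238 − 12 = -38.737238
θ=278°: x = r cos θ + √(L² − h²) = 3.757674 + 275.287897 = 279.045571
θ=358°: crank pin P = (r cos θ, r sin θ) = (26.983552, -0.942286)
θ=358°: h = r sin θ − e = -0.942286 − 12 = -12.942286
θ=358°: x = r cos θ + √(L² − h²) = 26.983552 + 277.698573 = 304.682125

θ=250°: 266.2421
θ=278°: 279.0456
θ=358°: 304.6821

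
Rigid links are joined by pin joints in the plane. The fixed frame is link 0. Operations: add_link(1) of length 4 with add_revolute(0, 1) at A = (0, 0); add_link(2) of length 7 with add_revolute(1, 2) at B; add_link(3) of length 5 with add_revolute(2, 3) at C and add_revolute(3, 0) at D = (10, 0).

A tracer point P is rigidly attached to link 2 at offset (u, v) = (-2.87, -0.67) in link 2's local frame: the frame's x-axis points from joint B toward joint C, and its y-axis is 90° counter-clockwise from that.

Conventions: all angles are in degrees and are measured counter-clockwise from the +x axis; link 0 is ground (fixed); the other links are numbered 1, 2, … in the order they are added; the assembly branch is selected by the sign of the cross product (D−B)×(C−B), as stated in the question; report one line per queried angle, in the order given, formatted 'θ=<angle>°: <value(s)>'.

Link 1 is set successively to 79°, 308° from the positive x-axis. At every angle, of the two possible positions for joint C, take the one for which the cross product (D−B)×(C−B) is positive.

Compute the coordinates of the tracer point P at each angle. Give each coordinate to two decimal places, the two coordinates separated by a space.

A=(0,0), D=(10.00,0)
θ=79°: B = A + 4.00·(cos79°, sin79°) = (0.7632, 3.9265)
θ=79°: |BD| = 10.0367
θ=79°: circle(B,7.00) ∩ circle(D,5.00): a=6.2140, h=3.2228
θ=79°:   candidates: C₊=(7.7428,4.4615) cross=32.347; C₋=(5.2211,-1.4705) cross=-32.347
θ=79°:   branch + wants cross > 0 → take C=(7.7428,4.4615) (cross=32.347)
θ=79°: ex = (C−B)/|BC| = (0.9971,0.0764); ey = (-0.0764,0.9971)
θ=79°: P = B + -2.87·ex + -0.67·ey = (-2.0472,3.0391)
θ=308°: B = A + 4.00·(cos308°, sin308°) = (2.4626, -3.1520)
θ=308°: |BD| = 8.1699
θ=308°: circle(B,7.00) ∩ circle(D,5.00): a=5.5538, h=4.2610
θ=308°:   candidates: C₊=(5.9425,2.9217) cross=34.812; C₋=(9.2303,-4.9404) cross=-34.812
θ=308°:   branch + wants cross > 0 → take C=(5.9425,2.9217) (cross=34.812)
θ=308°: ex = (C−B)/|BC| = (0.4971,0.8677); ey = (-0.8677,0.4971)
θ=308°: P = B + -2.87·ex + -0.67·ey = (1.6173,-5.9754)

θ=79°: -2.05 3.04
θ=308°: 1.62 -5.98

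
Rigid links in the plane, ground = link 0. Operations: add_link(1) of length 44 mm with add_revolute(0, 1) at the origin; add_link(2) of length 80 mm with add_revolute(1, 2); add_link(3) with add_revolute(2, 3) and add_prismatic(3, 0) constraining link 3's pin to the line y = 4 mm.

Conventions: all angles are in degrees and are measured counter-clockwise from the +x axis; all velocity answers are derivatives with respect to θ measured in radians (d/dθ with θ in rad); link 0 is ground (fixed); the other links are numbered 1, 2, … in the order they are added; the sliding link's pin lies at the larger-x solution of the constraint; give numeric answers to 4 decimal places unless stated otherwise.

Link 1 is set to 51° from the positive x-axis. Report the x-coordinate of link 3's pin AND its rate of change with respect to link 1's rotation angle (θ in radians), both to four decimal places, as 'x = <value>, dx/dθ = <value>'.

geometry: r = 44 mm, L = 80 mm, e = 4 mm
crank pin P = (r cos θ, r sin θ) = (27.690097, 34.194422)
h = r sin θ − e = 34.194422 − 4 = 30.194422
x = r cos θ + √(L² − h²) = 27.690097 + 74.083040 = 101.773138
dx/dθ = −r sin θ − h·r cos θ/√(L² − h²) (θ in radians; h = 30.194422) = -45.480224

x = 101.7731, dx/dθ = -45.4802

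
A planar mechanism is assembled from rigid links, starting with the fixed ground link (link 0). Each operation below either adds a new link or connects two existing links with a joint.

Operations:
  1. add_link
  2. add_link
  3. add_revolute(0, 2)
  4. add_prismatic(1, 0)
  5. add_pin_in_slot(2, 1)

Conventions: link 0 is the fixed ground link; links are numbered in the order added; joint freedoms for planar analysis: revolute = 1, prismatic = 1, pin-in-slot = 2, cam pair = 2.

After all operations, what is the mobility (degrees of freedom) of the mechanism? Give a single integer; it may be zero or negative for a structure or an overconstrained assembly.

ground; <1,0,0>
#1 <2,0,0>
#2 <3,0,0>
R:0↔2 J1 <3,1,0>
P:1↔0 J1 <3,2,0>
PS:2↔1 J2 <3,2,1>
3×2 − 2×2 − 1×1 = 1

M = 1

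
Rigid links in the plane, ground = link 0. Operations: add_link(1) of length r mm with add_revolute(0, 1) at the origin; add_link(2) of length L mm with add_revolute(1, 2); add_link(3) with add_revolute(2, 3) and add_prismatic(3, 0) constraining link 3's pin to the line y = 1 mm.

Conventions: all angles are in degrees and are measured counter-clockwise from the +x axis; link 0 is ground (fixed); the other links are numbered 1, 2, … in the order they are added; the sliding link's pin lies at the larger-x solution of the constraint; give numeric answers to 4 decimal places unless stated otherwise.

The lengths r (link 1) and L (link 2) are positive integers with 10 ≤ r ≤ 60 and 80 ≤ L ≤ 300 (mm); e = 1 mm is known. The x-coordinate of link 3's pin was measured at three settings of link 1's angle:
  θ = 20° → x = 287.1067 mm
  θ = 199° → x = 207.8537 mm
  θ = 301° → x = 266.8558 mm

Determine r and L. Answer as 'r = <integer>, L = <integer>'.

constraint per measurement: (x − r cos θ)² + (r sin θ − e)² = L²
subtracting the θ₁ and θ₂ equations cancels the r² and L² terms:
r = (x₁² − x₂²) / (2[(x₁cos θ₁ + e sin θ₁) − (x₂cos θ₂ + e sin θ₂)]) = 42.0000 → r = 42
L² = (x₁ − r cos θ₁)² + (r sin θ₁ − e)² = 61503.9955 → L = 248.0000 → L = 248
check at θ₃=301°: x = 266.8558 (printed 266.8558) ✓

r = 42, L = 248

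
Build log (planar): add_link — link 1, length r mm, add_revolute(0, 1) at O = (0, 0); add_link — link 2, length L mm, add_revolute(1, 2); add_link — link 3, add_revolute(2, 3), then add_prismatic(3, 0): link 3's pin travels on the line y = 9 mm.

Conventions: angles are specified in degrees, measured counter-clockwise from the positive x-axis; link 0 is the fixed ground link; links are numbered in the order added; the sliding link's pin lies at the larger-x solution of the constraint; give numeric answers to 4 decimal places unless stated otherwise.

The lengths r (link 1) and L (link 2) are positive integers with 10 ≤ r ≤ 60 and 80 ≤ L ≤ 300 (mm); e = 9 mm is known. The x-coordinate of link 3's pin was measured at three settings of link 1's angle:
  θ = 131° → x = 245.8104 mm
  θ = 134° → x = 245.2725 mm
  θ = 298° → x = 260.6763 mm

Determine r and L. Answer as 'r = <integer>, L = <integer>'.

constraint per measurement: (x − r cos θ)² + (r sin θ − e)² = L²
subtracting the θ₁ and θ₂ equations cancels the r² and L² terms:
r = (x₁² − x₂²) / (2[(x₁cos θ₁ + e sin θ₁) − (x₂cos θ₂ + e sin θ₂)]) = 14.0019 → r = 14
L² = (x₁ − r cos θ₁)² + (r sin θ₁ − e)² = 65025.0176 → L = 255.0000 → L = 255
check at θ₃=298°: x = 260.6763 (printed 260.6763) ✓

r = 14, L = 255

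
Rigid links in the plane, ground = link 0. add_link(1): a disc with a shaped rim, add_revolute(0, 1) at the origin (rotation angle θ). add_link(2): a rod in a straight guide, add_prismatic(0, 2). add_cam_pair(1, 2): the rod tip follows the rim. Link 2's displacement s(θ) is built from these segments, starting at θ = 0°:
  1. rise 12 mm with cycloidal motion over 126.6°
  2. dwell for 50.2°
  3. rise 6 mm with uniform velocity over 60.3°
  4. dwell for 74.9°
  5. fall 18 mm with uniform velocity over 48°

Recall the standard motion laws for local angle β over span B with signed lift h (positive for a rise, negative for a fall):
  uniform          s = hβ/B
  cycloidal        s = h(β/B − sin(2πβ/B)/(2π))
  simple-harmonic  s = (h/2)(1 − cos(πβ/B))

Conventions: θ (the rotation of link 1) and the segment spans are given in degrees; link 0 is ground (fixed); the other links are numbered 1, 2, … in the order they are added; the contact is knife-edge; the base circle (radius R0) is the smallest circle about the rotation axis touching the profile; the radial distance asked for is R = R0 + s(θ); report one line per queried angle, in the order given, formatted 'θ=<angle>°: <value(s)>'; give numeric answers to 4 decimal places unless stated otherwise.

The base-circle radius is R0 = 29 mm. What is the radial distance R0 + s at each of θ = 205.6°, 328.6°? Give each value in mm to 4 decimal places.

segment 1 (0° to 126.6°, cycloidal, h = 12) is passed completely: s = 0.0000 + (12) = 12.0000
segment 2 (126.6° to 176.8°, dwell): s unchanged at 12.0000
θ = 205.6° falls in segment 3 (176.8° to 237.1°, uniform, h = 6): β = 205.6 − 176.8 = 28.8°, B = 60.3°; Δs = 6·28.8/60.3 = 2.8657; s = 12.0000 + 2.8657 = 14.8657
segment 3 (176.8° to 237.1°, uniform, h = 6) is passed completely: s = 12.0000 + (6) = 18.0000
segment 4 (237.1° to 312°, dwell): s unchanged at 18.0000
θ = 328.6° falls in segment 5 (312° to 360°, uniform, h = -18): β = 328.6 − 312 = 16.6°, B = 48°; Δs = -18·16.6/48 = -6.2250; s = 18.0000 − 6.2250 = 11.7750
θ=205.6°: R = R0 + s = 29 + 14.8657 = 43.8657
θ=328.6°: R = R0 + s = 29 + 11.7750 = 40.7750

θ=205.6°: 43.8657
θ=328.6°: 40.7750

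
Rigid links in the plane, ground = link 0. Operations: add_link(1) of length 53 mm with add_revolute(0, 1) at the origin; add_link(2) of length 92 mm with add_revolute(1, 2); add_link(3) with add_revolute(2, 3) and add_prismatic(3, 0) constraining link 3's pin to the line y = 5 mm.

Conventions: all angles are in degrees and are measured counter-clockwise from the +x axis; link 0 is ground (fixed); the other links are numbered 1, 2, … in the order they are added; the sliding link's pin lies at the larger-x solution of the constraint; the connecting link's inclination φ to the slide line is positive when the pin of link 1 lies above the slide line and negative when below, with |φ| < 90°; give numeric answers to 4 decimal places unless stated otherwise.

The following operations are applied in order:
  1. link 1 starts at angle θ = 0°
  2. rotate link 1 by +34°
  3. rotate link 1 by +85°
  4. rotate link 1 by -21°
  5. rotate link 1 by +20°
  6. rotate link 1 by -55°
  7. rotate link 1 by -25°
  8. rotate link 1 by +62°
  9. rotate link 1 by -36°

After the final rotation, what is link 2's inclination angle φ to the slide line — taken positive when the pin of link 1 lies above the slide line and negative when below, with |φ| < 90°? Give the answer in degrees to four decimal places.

geometry: r = 53 mm, L = 92 mm, e = 5 mm; θ starts at 0°
rotate link 1 by +34°: θ ← 0° +34° = 34°
rotate link 1 by +85°: θ ← 34° +85° = 119°
rotate link 1 by -21°: θ ← 119° -21° = 98°
rotate link 1 by +20°: θ ← 98° +20° = 118°
rotate link 1 by -55°: θ ← 118° -55° = 63°
rotate link 1 by -25°: θ ← 63° -25° = 38°
rotate link 1 by +62°: θ ← 38° +62° = 100°
rotate link 1 by -36°: θ ← 100° -36° = 64°
h = r sin θ − e = 47.636084 − 5 = 42.636084
sin φ = h / L = 42.636084 / 92 = 0.46343570
φ = arcsin(0.46343570) = 27.609030°

27.6090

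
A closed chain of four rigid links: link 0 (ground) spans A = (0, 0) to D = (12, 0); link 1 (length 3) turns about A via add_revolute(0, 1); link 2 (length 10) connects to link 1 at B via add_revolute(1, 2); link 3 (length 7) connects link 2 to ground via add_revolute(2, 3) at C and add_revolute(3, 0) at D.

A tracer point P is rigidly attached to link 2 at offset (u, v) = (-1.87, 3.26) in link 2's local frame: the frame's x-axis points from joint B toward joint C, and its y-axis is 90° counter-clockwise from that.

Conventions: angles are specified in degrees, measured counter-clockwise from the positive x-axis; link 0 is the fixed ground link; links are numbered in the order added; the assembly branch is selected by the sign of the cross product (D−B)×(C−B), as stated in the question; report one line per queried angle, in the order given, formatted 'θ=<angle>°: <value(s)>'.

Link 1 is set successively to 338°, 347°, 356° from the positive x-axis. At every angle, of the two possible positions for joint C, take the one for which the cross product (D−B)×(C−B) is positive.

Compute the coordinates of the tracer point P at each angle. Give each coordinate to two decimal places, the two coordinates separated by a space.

A=(0,0), D=(12.00,0)
θ=338°: B = A + 3.00·(cos338°, sin338°) = (2.7816, -1.1238)
θ=338°: |BD| = 9.2867
θ=338°: circle(B,10.00) ∩ circle(D,7.00): a=7.3892, h=6.7379
θ=338°:   candidates: C₊=(9.3011,6.4588) cross=62.573; C₋=(10.9318,-6.9180) cross=-62.573
θ=338°:   branch + wants cross > 0 → take C=(9.3011,6.4588) (cross=62.573)
θ=338°: ex = (C−B)/|BC| = (0.6520,0.7583); ey = (-0.7583,0.6520)
θ=338°: P = B + -1.87·ex + 3.26·ey = (-0.9095,-0.4164)
θ=347°: B = A + 3.00·(cos347°, sin347°) = (2.9231, -0.6749)
θ=347°: |BD| = 9.1019
θ=347°: circle(B,10.00) ∩ circle(D,7.00): a=7.3526, h=6.7779
θ=347°:   candidates: C₊=(9.7529,6.6295) cross=61.692; C₋=(10.7580,-6.8889) cross=-61.692
θ=347°:   branch + wants cross > 0 → take C=(9.7529,6.6295) (cross=61.692)
θ=347°: ex = (C−B)/|BC| = (0.6830,0.7304); ey = (-0.7304,0.6830)
θ=347°: P = B + -1.87·ex + 3.26·ey = (-0.7353,0.1857)
θ=356°: B = A + 3.00·(cos356°, sin356°) = (2.9927, -0.2093)
θ=356°: |BD| = 9.0097
θ=356°: circle(B,10.00) ∩ circle(D,7.00): a=7.3351, h=6.7967
θ=356°:   candidates: C₊=(10.1680,6.7560) cross=61.237; C₋=(10.4837,-6.8338) cross=-61.237
θ=356°:   branch + wants cross > 0 → take C=(10.1680,6.7560) (cross=61.237)
θ=356°: ex = (C−B)/|BC| = (0.7175,0.6965); ey = (-0.6965,0.7175)
θ=356°: P = B + -1.87·ex + 3.26·ey = (-0.6198,0.8274)

θ=338°: -0.91 -0.42
θ=347°: -0.74 0.19
θ=356°: -0.62 0.83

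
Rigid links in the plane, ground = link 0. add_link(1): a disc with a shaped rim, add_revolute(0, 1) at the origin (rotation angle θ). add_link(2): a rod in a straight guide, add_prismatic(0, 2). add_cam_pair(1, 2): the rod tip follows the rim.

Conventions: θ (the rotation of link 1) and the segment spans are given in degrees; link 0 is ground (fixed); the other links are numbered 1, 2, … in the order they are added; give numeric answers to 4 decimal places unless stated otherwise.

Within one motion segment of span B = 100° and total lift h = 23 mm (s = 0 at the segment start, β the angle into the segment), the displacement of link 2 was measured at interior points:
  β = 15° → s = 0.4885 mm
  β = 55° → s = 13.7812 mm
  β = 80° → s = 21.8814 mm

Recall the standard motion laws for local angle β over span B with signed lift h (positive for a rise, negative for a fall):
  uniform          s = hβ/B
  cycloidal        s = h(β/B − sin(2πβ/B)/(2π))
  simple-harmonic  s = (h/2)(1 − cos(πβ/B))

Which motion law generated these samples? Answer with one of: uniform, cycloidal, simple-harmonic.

candidates at β/B = r: uniform s = h·r (linear in β); cycloidal s = h·(r − sin(2πr)/(2π)); simple-harmonic s = (h/2)(1 − cos(πr))
β=15°: printed 0.4885 | uniform 3.4500, cycloidal 0.4885, simple-harmonic 1.2534
β=55°: printed 13.7812 | uniform 12.6500, cycloidal 13.7812, simple-harmonic 13.2990
β=80°: printed 21.8814 | uniform 18.4000, cycloidal 21.8814, simple-harmonic 20.8037
only one law matches every sample → cycloidal

cycloidal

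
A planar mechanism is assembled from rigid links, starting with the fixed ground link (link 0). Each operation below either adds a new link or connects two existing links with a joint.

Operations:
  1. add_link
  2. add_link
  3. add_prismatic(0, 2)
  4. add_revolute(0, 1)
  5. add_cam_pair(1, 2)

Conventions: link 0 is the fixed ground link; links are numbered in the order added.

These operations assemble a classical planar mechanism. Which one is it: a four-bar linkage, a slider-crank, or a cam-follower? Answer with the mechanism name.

links: 3 (incl. ground); joints: 1 revolute, 1 prismatic, 1 higher (cam) pair, forming one closed loop
3 links, revolute + prismatic + higher pair in one loop → cam-follower

cam-follower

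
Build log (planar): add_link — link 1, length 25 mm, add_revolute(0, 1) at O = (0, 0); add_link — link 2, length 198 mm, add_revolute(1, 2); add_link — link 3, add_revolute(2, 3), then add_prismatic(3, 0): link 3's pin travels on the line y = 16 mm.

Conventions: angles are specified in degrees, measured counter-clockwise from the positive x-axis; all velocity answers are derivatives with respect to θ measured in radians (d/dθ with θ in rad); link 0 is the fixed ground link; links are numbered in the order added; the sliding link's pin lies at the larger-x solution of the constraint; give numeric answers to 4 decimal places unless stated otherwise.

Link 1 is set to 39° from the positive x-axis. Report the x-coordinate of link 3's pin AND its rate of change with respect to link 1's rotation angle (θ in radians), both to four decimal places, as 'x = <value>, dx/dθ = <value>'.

geometry: r = 25 mm, L = 198 mm, e = 16 mm
crank pin P = (r cos θ, r sin θ) = (19.428649, 15.733010)
h = r sin θ − e = 15.733010 − 16 = -0.266990
x = r cos θ + √(L² − h²) = 19.428649 + 197.999820 = 217.428469
dx/dθ = −r sin θ − h·r cos θ/√(L² − h²) (θ in radians; h = -0.266990) = -15.706811

x = 217.4285, dx/dθ = -15.7068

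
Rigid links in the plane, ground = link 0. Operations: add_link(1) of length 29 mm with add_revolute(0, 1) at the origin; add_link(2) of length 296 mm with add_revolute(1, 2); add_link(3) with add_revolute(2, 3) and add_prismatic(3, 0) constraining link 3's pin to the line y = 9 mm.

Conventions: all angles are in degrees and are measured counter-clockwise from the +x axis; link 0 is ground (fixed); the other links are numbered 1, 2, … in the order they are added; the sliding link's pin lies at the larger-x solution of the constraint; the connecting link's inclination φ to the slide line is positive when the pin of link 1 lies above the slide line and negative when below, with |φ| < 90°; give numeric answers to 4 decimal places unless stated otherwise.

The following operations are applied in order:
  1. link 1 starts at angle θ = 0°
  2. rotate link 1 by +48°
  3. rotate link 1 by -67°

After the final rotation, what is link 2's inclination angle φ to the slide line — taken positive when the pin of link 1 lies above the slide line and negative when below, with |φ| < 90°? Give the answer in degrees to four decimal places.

geometry: r = 29 mm, L = 296 mm, e = 9 mm; θ starts at 0°
rotate link 1 by +48°: θ ← 0° +48° = 48°
rotate link 1 by -67°: θ ← 48° -67° = -19°
h = r sin θ − e = -9.441476 − 9 = -18.441476
sin φ = h / L = -18.441476 / 296 = -0.06230229
φ = arcsin(-0.06230229) = -3.571971°

-3.5720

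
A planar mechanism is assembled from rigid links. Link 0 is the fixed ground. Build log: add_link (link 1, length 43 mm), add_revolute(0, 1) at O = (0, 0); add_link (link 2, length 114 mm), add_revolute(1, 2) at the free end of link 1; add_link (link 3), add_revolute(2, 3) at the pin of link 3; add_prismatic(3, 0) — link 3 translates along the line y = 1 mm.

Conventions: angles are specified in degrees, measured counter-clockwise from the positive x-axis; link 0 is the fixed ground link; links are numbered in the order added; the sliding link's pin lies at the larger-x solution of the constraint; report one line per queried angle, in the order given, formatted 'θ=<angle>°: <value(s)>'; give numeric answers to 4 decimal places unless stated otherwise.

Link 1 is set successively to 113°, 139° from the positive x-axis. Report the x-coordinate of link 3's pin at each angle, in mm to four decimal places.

geometry: r = 43 mm, L = 114 mm, e = 1 mm
θ=113°: crank pin P = (r cos θ, r sin θ) = (-16.801439, 39.581709)
θ=113°: h = r sin θ − e = 39.581709 − 1 = 38.581709
θ=113°: x = r cos θ + √(L² − h²) = -16.801439 + 107.272791 = 90.471353
θ=139°: crank pin P = (r cos θ, r sin θ) = (-32.452512, 28.210538)
θ=139°: h = r sin θ − e = 28.210538 − 1 = 27.210538
θ=139°: x = r cos θ + √(L² − h²) = -32.452512 + 110.704953 = 78.252441

θ=113°: 90.4714
θ=139°: 78.2524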